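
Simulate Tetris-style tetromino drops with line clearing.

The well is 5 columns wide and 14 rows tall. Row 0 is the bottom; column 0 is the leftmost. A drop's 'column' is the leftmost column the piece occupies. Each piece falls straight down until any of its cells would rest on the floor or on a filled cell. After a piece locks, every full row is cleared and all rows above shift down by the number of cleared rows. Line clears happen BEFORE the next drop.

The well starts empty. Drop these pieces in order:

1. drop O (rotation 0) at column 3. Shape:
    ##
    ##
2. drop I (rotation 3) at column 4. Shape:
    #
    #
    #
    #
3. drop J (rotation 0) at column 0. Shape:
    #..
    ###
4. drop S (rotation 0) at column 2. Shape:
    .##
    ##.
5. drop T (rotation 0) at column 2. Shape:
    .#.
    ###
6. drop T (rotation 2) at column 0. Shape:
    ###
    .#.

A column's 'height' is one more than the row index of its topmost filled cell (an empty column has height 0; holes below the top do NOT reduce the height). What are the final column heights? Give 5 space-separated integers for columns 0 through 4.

Drop 1: O rot0 at col 3 lands with bottom-row=0; cleared 0 line(s) (total 0); column heights now [0 0 0 2 2], max=2
Drop 2: I rot3 at col 4 lands with bottom-row=2; cleared 0 line(s) (total 0); column heights now [0 0 0 2 6], max=6
Drop 3: J rot0 at col 0 lands with bottom-row=0; cleared 1 line(s) (total 1); column heights now [1 0 0 1 5], max=5
Drop 4: S rot0 at col 2 lands with bottom-row=4; cleared 0 line(s) (total 1); column heights now [1 0 5 6 6], max=6
Drop 5: T rot0 at col 2 lands with bottom-row=6; cleared 0 line(s) (total 1); column heights now [1 0 7 8 7], max=8
Drop 6: T rot2 at col 0 lands with bottom-row=6; cleared 0 line(s) (total 1); column heights now [8 8 8 8 7], max=8

Answer: 8 8 8 8 7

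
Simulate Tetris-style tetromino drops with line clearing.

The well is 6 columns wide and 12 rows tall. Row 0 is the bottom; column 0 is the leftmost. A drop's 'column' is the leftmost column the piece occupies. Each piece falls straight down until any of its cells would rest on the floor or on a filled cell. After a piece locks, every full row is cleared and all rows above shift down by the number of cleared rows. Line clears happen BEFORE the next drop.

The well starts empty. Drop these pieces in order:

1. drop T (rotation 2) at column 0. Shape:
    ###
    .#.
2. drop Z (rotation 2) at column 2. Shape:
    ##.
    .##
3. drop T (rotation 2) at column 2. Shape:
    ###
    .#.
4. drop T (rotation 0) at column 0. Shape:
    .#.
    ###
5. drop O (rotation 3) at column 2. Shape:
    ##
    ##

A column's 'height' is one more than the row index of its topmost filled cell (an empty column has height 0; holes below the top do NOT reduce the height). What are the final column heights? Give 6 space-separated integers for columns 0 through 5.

Drop 1: T rot2 at col 0 lands with bottom-row=0; cleared 0 line(s) (total 0); column heights now [2 2 2 0 0 0], max=2
Drop 2: Z rot2 at col 2 lands with bottom-row=1; cleared 0 line(s) (total 0); column heights now [2 2 3 3 2 0], max=3
Drop 3: T rot2 at col 2 lands with bottom-row=3; cleared 0 line(s) (total 0); column heights now [2 2 5 5 5 0], max=5
Drop 4: T rot0 at col 0 lands with bottom-row=5; cleared 0 line(s) (total 0); column heights now [6 7 6 5 5 0], max=7
Drop 5: O rot3 at col 2 lands with bottom-row=6; cleared 0 line(s) (total 0); column heights now [6 7 8 8 5 0], max=8

Answer: 6 7 8 8 5 0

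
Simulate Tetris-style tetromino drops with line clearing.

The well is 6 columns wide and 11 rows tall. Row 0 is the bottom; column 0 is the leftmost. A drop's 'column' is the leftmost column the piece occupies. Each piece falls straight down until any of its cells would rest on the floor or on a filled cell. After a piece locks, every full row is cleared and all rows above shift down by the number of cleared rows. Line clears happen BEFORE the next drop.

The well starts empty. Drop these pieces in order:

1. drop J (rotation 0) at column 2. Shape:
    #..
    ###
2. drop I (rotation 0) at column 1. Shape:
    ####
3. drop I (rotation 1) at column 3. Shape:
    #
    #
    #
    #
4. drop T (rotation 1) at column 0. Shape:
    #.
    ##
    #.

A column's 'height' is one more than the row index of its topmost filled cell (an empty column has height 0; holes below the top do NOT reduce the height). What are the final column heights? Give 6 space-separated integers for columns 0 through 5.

Drop 1: J rot0 at col 2 lands with bottom-row=0; cleared 0 line(s) (total 0); column heights now [0 0 2 1 1 0], max=2
Drop 2: I rot0 at col 1 lands with bottom-row=2; cleared 0 line(s) (total 0); column heights now [0 3 3 3 3 0], max=3
Drop 3: I rot1 at col 3 lands with bottom-row=3; cleared 0 line(s) (total 0); column heights now [0 3 3 7 3 0], max=7
Drop 4: T rot1 at col 0 lands with bottom-row=2; cleared 0 line(s) (total 0); column heights now [5 4 3 7 3 0], max=7

Answer: 5 4 3 7 3 0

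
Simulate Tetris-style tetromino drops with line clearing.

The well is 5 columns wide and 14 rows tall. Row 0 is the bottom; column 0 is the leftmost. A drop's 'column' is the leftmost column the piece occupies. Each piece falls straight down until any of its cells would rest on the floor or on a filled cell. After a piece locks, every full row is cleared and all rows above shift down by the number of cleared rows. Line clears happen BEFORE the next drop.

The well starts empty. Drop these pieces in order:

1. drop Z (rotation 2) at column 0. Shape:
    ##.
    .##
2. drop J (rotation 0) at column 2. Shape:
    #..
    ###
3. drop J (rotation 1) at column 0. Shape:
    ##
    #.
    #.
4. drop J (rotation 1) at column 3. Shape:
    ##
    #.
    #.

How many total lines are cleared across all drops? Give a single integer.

Drop 1: Z rot2 at col 0 lands with bottom-row=0; cleared 0 line(s) (total 0); column heights now [2 2 1 0 0], max=2
Drop 2: J rot0 at col 2 lands with bottom-row=1; cleared 1 line(s) (total 1); column heights now [0 1 2 0 0], max=2
Drop 3: J rot1 at col 0 lands with bottom-row=0; cleared 0 line(s) (total 1); column heights now [3 3 2 0 0], max=3
Drop 4: J rot1 at col 3 lands with bottom-row=0; cleared 0 line(s) (total 1); column heights now [3 3 2 3 3], max=3

Answer: 1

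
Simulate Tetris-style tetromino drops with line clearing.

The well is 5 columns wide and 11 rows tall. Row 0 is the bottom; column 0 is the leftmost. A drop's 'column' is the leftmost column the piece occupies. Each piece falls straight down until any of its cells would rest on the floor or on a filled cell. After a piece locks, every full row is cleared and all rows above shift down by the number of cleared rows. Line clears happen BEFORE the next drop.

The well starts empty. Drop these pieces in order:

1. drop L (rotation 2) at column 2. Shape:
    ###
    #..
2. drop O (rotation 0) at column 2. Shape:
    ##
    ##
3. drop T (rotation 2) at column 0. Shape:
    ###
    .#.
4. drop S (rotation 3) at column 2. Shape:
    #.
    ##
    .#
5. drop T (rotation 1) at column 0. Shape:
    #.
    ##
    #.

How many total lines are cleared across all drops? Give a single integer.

Answer: 0

Derivation:
Drop 1: L rot2 at col 2 lands with bottom-row=0; cleared 0 line(s) (total 0); column heights now [0 0 2 2 2], max=2
Drop 2: O rot0 at col 2 lands with bottom-row=2; cleared 0 line(s) (total 0); column heights now [0 0 4 4 2], max=4
Drop 3: T rot2 at col 0 lands with bottom-row=3; cleared 0 line(s) (total 0); column heights now [5 5 5 4 2], max=5
Drop 4: S rot3 at col 2 lands with bottom-row=4; cleared 0 line(s) (total 0); column heights now [5 5 7 6 2], max=7
Drop 5: T rot1 at col 0 lands with bottom-row=5; cleared 0 line(s) (total 0); column heights now [8 7 7 6 2], max=8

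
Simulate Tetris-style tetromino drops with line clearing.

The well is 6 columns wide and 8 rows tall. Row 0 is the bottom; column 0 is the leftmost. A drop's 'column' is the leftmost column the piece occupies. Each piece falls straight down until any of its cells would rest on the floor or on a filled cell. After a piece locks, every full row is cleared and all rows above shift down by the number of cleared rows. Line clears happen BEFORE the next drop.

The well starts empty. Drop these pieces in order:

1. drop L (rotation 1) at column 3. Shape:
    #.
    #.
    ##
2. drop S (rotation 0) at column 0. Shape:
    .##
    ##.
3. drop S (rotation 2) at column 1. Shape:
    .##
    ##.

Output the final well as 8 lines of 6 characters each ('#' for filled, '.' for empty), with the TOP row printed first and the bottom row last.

Drop 1: L rot1 at col 3 lands with bottom-row=0; cleared 0 line(s) (total 0); column heights now [0 0 0 3 1 0], max=3
Drop 2: S rot0 at col 0 lands with bottom-row=0; cleared 0 line(s) (total 0); column heights now [1 2 2 3 1 0], max=3
Drop 3: S rot2 at col 1 lands with bottom-row=2; cleared 0 line(s) (total 0); column heights now [1 3 4 4 1 0], max=4

Answer: ......
......
......
......
..##..
.###..
.###..
##.##.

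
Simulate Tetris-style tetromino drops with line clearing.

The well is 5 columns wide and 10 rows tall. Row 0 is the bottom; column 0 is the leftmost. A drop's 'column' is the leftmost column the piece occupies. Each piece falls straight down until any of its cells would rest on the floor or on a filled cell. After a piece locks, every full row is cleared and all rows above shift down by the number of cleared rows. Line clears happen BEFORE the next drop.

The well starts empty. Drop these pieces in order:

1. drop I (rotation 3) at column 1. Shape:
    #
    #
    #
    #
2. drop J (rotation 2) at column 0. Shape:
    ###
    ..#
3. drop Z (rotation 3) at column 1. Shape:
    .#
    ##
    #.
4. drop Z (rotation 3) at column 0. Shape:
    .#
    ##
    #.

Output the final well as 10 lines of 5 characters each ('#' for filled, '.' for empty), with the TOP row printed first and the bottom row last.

Answer: .....
.#...
###..
###..
.#...
###..
.##..
.#...
.#...
.#...

Derivation:
Drop 1: I rot3 at col 1 lands with bottom-row=0; cleared 0 line(s) (total 0); column heights now [0 4 0 0 0], max=4
Drop 2: J rot2 at col 0 lands with bottom-row=3; cleared 0 line(s) (total 0); column heights now [5 5 5 0 0], max=5
Drop 3: Z rot3 at col 1 lands with bottom-row=5; cleared 0 line(s) (total 0); column heights now [5 7 8 0 0], max=8
Drop 4: Z rot3 at col 0 lands with bottom-row=6; cleared 0 line(s) (total 0); column heights now [8 9 8 0 0], max=9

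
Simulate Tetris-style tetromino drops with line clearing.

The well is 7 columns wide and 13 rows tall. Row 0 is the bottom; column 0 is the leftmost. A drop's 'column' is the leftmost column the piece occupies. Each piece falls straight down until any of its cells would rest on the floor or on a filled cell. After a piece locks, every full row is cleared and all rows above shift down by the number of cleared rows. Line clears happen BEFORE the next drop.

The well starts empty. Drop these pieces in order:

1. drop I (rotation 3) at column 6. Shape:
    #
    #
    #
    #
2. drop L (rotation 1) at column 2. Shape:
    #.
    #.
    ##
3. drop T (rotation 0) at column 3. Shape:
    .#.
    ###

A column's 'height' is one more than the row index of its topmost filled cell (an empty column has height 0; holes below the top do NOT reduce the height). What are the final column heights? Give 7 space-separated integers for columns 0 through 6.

Answer: 0 0 3 2 3 2 4

Derivation:
Drop 1: I rot3 at col 6 lands with bottom-row=0; cleared 0 line(s) (total 0); column heights now [0 0 0 0 0 0 4], max=4
Drop 2: L rot1 at col 2 lands with bottom-row=0; cleared 0 line(s) (total 0); column heights now [0 0 3 1 0 0 4], max=4
Drop 3: T rot0 at col 3 lands with bottom-row=1; cleared 0 line(s) (total 0); column heights now [0 0 3 2 3 2 4], max=4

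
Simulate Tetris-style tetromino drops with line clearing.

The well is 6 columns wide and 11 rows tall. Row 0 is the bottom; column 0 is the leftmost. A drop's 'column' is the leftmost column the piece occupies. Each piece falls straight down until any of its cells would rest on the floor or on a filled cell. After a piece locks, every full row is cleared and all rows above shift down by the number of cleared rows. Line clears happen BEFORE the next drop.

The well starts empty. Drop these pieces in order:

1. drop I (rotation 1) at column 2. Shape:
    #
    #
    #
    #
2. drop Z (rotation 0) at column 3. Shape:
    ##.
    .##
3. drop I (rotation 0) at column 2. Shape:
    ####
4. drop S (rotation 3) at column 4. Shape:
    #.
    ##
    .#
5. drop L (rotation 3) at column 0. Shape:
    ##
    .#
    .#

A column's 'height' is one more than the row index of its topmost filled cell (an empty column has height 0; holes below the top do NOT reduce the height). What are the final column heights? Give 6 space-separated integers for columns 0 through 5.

Drop 1: I rot1 at col 2 lands with bottom-row=0; cleared 0 line(s) (total 0); column heights now [0 0 4 0 0 0], max=4
Drop 2: Z rot0 at col 3 lands with bottom-row=0; cleared 0 line(s) (total 0); column heights now [0 0 4 2 2 1], max=4
Drop 3: I rot0 at col 2 lands with bottom-row=4; cleared 0 line(s) (total 0); column heights now [0 0 5 5 5 5], max=5
Drop 4: S rot3 at col 4 lands with bottom-row=5; cleared 0 line(s) (total 0); column heights now [0 0 5 5 8 7], max=8
Drop 5: L rot3 at col 0 lands with bottom-row=0; cleared 0 line(s) (total 0); column heights now [3 3 5 5 8 7], max=8

Answer: 3 3 5 5 8 7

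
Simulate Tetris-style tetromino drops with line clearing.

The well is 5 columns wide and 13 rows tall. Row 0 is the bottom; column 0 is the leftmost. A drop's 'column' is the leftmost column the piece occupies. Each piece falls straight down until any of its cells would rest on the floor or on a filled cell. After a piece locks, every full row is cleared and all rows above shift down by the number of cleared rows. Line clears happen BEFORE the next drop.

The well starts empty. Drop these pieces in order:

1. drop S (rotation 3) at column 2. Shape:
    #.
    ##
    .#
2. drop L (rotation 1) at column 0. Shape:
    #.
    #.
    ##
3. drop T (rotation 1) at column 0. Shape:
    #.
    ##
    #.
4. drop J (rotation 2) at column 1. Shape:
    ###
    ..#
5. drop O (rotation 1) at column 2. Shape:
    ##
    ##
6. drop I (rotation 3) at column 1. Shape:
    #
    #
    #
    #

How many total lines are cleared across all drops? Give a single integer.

Answer: 0

Derivation:
Drop 1: S rot3 at col 2 lands with bottom-row=0; cleared 0 line(s) (total 0); column heights now [0 0 3 2 0], max=3
Drop 2: L rot1 at col 0 lands with bottom-row=0; cleared 0 line(s) (total 0); column heights now [3 1 3 2 0], max=3
Drop 3: T rot1 at col 0 lands with bottom-row=3; cleared 0 line(s) (total 0); column heights now [6 5 3 2 0], max=6
Drop 4: J rot2 at col 1 lands with bottom-row=4; cleared 0 line(s) (total 0); column heights now [6 6 6 6 0], max=6
Drop 5: O rot1 at col 2 lands with bottom-row=6; cleared 0 line(s) (total 0); column heights now [6 6 8 8 0], max=8
Drop 6: I rot3 at col 1 lands with bottom-row=6; cleared 0 line(s) (total 0); column heights now [6 10 8 8 0], max=10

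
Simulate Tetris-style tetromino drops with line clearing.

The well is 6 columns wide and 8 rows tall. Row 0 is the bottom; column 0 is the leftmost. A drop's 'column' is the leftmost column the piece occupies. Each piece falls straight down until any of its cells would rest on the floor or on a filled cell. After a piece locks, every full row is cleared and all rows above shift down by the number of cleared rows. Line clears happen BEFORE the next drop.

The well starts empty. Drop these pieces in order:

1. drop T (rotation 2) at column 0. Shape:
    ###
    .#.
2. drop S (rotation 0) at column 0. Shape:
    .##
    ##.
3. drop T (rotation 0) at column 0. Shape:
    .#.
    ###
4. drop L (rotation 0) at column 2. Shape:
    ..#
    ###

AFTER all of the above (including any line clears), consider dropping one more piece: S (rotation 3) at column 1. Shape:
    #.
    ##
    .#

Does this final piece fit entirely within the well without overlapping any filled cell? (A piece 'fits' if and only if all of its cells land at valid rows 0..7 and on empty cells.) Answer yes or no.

Answer: no

Derivation:
Drop 1: T rot2 at col 0 lands with bottom-row=0; cleared 0 line(s) (total 0); column heights now [2 2 2 0 0 0], max=2
Drop 2: S rot0 at col 0 lands with bottom-row=2; cleared 0 line(s) (total 0); column heights now [3 4 4 0 0 0], max=4
Drop 3: T rot0 at col 0 lands with bottom-row=4; cleared 0 line(s) (total 0); column heights now [5 6 5 0 0 0], max=6
Drop 4: L rot0 at col 2 lands with bottom-row=5; cleared 0 line(s) (total 0); column heights now [5 6 6 6 7 0], max=7
Test piece S rot3 at col 1 (width 2): heights before test = [5 6 6 6 7 0]; fits = False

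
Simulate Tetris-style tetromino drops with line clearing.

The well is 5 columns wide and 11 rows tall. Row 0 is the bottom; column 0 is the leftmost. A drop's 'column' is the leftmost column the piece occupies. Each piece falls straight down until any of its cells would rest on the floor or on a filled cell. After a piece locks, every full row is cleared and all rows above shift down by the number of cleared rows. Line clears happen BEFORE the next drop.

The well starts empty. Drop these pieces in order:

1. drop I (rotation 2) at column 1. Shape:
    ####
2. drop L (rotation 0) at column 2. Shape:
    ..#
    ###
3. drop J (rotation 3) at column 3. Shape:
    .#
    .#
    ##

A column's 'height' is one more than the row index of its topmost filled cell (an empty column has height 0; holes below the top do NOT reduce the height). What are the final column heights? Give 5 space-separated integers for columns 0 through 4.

Answer: 0 1 2 4 6

Derivation:
Drop 1: I rot2 at col 1 lands with bottom-row=0; cleared 0 line(s) (total 0); column heights now [0 1 1 1 1], max=1
Drop 2: L rot0 at col 2 lands with bottom-row=1; cleared 0 line(s) (total 0); column heights now [0 1 2 2 3], max=3
Drop 3: J rot3 at col 3 lands with bottom-row=3; cleared 0 line(s) (total 0); column heights now [0 1 2 4 6], max=6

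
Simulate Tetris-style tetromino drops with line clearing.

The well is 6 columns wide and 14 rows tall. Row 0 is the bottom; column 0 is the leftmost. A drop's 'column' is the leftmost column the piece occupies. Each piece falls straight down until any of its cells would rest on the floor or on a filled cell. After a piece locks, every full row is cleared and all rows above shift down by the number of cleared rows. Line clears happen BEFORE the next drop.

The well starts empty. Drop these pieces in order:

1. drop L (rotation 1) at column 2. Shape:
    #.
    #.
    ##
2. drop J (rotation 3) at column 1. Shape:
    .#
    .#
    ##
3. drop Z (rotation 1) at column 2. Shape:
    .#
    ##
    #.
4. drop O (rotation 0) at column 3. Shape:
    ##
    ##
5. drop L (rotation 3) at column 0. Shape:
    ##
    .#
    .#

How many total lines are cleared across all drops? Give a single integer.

Drop 1: L rot1 at col 2 lands with bottom-row=0; cleared 0 line(s) (total 0); column heights now [0 0 3 1 0 0], max=3
Drop 2: J rot3 at col 1 lands with bottom-row=3; cleared 0 line(s) (total 0); column heights now [0 4 6 1 0 0], max=6
Drop 3: Z rot1 at col 2 lands with bottom-row=6; cleared 0 line(s) (total 0); column heights now [0 4 8 9 0 0], max=9
Drop 4: O rot0 at col 3 lands with bottom-row=9; cleared 0 line(s) (total 0); column heights now [0 4 8 11 11 0], max=11
Drop 5: L rot3 at col 0 lands with bottom-row=4; cleared 0 line(s) (total 0); column heights now [7 7 8 11 11 0], max=11

Answer: 0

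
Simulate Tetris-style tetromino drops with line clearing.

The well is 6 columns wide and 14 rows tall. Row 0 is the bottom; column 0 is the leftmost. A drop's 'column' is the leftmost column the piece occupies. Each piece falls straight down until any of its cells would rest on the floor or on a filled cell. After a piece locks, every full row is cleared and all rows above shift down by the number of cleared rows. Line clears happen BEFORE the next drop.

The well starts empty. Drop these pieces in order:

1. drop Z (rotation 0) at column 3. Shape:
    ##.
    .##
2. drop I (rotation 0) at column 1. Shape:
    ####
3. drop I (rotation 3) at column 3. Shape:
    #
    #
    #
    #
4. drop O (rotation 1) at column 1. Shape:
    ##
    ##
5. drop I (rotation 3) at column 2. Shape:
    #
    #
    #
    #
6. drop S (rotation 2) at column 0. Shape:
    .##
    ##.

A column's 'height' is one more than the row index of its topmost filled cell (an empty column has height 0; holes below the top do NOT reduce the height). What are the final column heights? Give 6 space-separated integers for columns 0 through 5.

Answer: 9 10 10 7 3 1

Derivation:
Drop 1: Z rot0 at col 3 lands with bottom-row=0; cleared 0 line(s) (total 0); column heights now [0 0 0 2 2 1], max=2
Drop 2: I rot0 at col 1 lands with bottom-row=2; cleared 0 line(s) (total 0); column heights now [0 3 3 3 3 1], max=3
Drop 3: I rot3 at col 3 lands with bottom-row=3; cleared 0 line(s) (total 0); column heights now [0 3 3 7 3 1], max=7
Drop 4: O rot1 at col 1 lands with bottom-row=3; cleared 0 line(s) (total 0); column heights now [0 5 5 7 3 1], max=7
Drop 5: I rot3 at col 2 lands with bottom-row=5; cleared 0 line(s) (total 0); column heights now [0 5 9 7 3 1], max=9
Drop 6: S rot2 at col 0 lands with bottom-row=8; cleared 0 line(s) (total 0); column heights now [9 10 10 7 3 1], max=10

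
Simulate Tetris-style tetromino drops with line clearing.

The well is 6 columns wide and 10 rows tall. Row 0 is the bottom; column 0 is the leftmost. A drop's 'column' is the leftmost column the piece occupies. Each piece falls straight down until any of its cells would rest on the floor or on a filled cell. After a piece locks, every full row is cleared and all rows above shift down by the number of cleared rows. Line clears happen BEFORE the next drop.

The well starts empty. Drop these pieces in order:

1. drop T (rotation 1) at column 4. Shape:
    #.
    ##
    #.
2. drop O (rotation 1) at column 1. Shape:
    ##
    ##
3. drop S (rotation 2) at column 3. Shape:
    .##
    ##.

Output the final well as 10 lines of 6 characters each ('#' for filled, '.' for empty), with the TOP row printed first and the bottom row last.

Answer: ......
......
......
......
......
....##
...##.
....#.
.##.##
.##.#.

Derivation:
Drop 1: T rot1 at col 4 lands with bottom-row=0; cleared 0 line(s) (total 0); column heights now [0 0 0 0 3 2], max=3
Drop 2: O rot1 at col 1 lands with bottom-row=0; cleared 0 line(s) (total 0); column heights now [0 2 2 0 3 2], max=3
Drop 3: S rot2 at col 3 lands with bottom-row=3; cleared 0 line(s) (total 0); column heights now [0 2 2 4 5 5], max=5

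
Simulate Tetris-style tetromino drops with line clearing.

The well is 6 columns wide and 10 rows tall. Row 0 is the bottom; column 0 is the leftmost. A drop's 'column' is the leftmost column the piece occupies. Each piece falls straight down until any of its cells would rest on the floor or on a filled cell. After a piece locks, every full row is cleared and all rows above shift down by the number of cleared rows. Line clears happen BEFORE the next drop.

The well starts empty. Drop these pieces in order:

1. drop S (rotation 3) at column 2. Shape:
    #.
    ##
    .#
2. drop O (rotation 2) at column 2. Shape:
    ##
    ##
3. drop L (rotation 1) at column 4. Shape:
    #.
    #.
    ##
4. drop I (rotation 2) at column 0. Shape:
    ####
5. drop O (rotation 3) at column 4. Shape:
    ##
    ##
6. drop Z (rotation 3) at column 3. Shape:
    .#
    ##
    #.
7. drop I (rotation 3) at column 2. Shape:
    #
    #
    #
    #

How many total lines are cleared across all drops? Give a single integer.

Answer: 0

Derivation:
Drop 1: S rot3 at col 2 lands with bottom-row=0; cleared 0 line(s) (total 0); column heights now [0 0 3 2 0 0], max=3
Drop 2: O rot2 at col 2 lands with bottom-row=3; cleared 0 line(s) (total 0); column heights now [0 0 5 5 0 0], max=5
Drop 3: L rot1 at col 4 lands with bottom-row=0; cleared 0 line(s) (total 0); column heights now [0 0 5 5 3 1], max=5
Drop 4: I rot2 at col 0 lands with bottom-row=5; cleared 0 line(s) (total 0); column heights now [6 6 6 6 3 1], max=6
Drop 5: O rot3 at col 4 lands with bottom-row=3; cleared 0 line(s) (total 0); column heights now [6 6 6 6 5 5], max=6
Drop 6: Z rot3 at col 3 lands with bottom-row=6; cleared 0 line(s) (total 0); column heights now [6 6 6 8 9 5], max=9
Drop 7: I rot3 at col 2 lands with bottom-row=6; cleared 0 line(s) (total 0); column heights now [6 6 10 8 9 5], max=10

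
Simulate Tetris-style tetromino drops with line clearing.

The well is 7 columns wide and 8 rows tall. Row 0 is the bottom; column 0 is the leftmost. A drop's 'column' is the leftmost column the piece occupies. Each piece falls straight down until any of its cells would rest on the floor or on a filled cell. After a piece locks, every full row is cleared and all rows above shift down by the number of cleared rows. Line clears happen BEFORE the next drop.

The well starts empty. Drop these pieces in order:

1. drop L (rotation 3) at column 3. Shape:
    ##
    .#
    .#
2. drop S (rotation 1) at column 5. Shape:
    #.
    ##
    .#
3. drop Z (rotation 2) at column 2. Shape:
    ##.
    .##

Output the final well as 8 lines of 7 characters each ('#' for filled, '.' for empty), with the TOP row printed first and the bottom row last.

Answer: .......
.......
.......
..##...
...##..
...###.
....###
....#.#

Derivation:
Drop 1: L rot3 at col 3 lands with bottom-row=0; cleared 0 line(s) (total 0); column heights now [0 0 0 3 3 0 0], max=3
Drop 2: S rot1 at col 5 lands with bottom-row=0; cleared 0 line(s) (total 0); column heights now [0 0 0 3 3 3 2], max=3
Drop 3: Z rot2 at col 2 lands with bottom-row=3; cleared 0 line(s) (total 0); column heights now [0 0 5 5 4 3 2], max=5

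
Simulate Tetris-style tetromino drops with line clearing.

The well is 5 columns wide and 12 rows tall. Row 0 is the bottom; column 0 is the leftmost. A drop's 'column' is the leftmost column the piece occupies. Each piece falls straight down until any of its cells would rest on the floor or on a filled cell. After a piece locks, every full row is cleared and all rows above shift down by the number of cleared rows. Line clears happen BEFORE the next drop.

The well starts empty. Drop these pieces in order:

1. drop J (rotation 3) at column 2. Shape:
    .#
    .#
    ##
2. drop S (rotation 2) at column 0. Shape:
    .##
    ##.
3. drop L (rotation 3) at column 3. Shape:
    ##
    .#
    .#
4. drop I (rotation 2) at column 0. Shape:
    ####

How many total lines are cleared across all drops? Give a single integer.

Drop 1: J rot3 at col 2 lands with bottom-row=0; cleared 0 line(s) (total 0); column heights now [0 0 1 3 0], max=3
Drop 2: S rot2 at col 0 lands with bottom-row=0; cleared 0 line(s) (total 0); column heights now [1 2 2 3 0], max=3
Drop 3: L rot3 at col 3 lands with bottom-row=1; cleared 0 line(s) (total 0); column heights now [1 2 2 4 4], max=4
Drop 4: I rot2 at col 0 lands with bottom-row=4; cleared 0 line(s) (total 0); column heights now [5 5 5 5 4], max=5

Answer: 0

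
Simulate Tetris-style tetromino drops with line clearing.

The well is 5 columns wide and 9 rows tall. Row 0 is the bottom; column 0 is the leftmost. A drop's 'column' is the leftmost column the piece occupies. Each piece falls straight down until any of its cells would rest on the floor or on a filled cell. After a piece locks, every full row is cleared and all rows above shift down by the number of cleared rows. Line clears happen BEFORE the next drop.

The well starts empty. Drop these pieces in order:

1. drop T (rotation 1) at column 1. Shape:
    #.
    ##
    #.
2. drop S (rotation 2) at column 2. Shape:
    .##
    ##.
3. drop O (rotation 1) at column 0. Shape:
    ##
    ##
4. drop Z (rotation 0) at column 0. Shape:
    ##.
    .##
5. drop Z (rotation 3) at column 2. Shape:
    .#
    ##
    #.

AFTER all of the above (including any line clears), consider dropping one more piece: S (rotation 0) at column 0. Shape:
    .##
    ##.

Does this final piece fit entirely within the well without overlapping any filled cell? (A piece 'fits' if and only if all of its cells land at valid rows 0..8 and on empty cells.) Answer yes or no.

Drop 1: T rot1 at col 1 lands with bottom-row=0; cleared 0 line(s) (total 0); column heights now [0 3 2 0 0], max=3
Drop 2: S rot2 at col 2 lands with bottom-row=2; cleared 0 line(s) (total 0); column heights now [0 3 3 4 4], max=4
Drop 3: O rot1 at col 0 lands with bottom-row=3; cleared 0 line(s) (total 0); column heights now [5 5 3 4 4], max=5
Drop 4: Z rot0 at col 0 lands with bottom-row=5; cleared 0 line(s) (total 0); column heights now [7 7 6 4 4], max=7
Drop 5: Z rot3 at col 2 lands with bottom-row=6; cleared 0 line(s) (total 0); column heights now [7 7 8 9 4], max=9
Test piece S rot0 at col 0 (width 3): heights before test = [7 7 8 9 4]; fits = True

Answer: yes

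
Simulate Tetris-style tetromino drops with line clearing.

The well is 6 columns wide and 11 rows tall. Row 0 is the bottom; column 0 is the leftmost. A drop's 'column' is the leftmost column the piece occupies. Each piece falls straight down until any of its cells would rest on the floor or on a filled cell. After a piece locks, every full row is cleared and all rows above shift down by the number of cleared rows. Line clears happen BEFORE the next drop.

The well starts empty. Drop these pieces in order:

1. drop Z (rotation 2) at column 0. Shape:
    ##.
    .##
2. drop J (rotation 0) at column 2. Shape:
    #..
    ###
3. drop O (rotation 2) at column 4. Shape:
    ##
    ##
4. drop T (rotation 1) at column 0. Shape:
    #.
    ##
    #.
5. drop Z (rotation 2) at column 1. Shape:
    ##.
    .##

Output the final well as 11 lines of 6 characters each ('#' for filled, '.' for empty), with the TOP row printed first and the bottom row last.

Drop 1: Z rot2 at col 0 lands with bottom-row=0; cleared 0 line(s) (total 0); column heights now [2 2 1 0 0 0], max=2
Drop 2: J rot0 at col 2 lands with bottom-row=1; cleared 0 line(s) (total 0); column heights now [2 2 3 2 2 0], max=3
Drop 3: O rot2 at col 4 lands with bottom-row=2; cleared 0 line(s) (total 0); column heights now [2 2 3 2 4 4], max=4
Drop 4: T rot1 at col 0 lands with bottom-row=2; cleared 0 line(s) (total 0); column heights now [5 4 3 2 4 4], max=5
Drop 5: Z rot2 at col 1 lands with bottom-row=3; cleared 1 line(s) (total 1); column heights now [4 4 4 2 3 3], max=4

Answer: ......
......
......
......
......
......
......
###...
#.#.##
#####.
.##...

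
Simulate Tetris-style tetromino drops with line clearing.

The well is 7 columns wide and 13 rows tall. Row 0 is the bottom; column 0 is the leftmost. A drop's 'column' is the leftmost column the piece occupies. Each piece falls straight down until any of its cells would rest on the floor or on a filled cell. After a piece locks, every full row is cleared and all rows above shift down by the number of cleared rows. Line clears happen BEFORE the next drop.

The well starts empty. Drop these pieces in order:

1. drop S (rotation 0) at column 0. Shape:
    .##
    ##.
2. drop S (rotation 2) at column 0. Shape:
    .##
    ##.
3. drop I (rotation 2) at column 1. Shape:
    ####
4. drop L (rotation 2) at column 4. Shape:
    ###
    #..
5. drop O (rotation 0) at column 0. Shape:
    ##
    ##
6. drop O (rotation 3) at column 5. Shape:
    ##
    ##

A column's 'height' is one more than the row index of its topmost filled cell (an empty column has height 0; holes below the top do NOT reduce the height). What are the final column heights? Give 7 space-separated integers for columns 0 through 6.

Answer: 7 7 5 5 7 9 9

Derivation:
Drop 1: S rot0 at col 0 lands with bottom-row=0; cleared 0 line(s) (total 0); column heights now [1 2 2 0 0 0 0], max=2
Drop 2: S rot2 at col 0 lands with bottom-row=2; cleared 0 line(s) (total 0); column heights now [3 4 4 0 0 0 0], max=4
Drop 3: I rot2 at col 1 lands with bottom-row=4; cleared 0 line(s) (total 0); column heights now [3 5 5 5 5 0 0], max=5
Drop 4: L rot2 at col 4 lands with bottom-row=5; cleared 0 line(s) (total 0); column heights now [3 5 5 5 7 7 7], max=7
Drop 5: O rot0 at col 0 lands with bottom-row=5; cleared 0 line(s) (total 0); column heights now [7 7 5 5 7 7 7], max=7
Drop 6: O rot3 at col 5 lands with bottom-row=7; cleared 0 line(s) (total 0); column heights now [7 7 5 5 7 9 9], max=9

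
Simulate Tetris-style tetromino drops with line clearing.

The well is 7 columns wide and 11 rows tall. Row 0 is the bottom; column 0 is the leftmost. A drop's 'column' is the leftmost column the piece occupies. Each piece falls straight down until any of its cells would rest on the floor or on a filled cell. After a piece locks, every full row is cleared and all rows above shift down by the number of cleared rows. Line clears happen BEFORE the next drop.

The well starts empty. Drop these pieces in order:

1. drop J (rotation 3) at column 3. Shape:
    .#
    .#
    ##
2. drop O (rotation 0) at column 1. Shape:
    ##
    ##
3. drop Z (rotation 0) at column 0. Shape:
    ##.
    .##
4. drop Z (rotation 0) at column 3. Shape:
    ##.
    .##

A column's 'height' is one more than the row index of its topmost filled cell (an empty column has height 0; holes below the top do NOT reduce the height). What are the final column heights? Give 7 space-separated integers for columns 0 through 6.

Answer: 4 4 3 5 5 4 0

Derivation:
Drop 1: J rot3 at col 3 lands with bottom-row=0; cleared 0 line(s) (total 0); column heights now [0 0 0 1 3 0 0], max=3
Drop 2: O rot0 at col 1 lands with bottom-row=0; cleared 0 line(s) (total 0); column heights now [0 2 2 1 3 0 0], max=3
Drop 3: Z rot0 at col 0 lands with bottom-row=2; cleared 0 line(s) (total 0); column heights now [4 4 3 1 3 0 0], max=4
Drop 4: Z rot0 at col 3 lands with bottom-row=3; cleared 0 line(s) (total 0); column heights now [4 4 3 5 5 4 0], max=5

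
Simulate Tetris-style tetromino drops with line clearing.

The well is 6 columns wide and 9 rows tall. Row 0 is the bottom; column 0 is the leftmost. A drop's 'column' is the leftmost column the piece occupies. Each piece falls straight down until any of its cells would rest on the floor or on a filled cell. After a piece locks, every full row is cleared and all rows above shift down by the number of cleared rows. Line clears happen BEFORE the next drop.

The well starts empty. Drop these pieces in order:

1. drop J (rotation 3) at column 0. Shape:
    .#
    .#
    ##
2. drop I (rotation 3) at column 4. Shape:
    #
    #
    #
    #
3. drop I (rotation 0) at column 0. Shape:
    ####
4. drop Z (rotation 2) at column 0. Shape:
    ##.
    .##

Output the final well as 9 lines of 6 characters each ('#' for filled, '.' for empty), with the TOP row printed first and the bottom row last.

Answer: ......
......
......
##....
.##...
#####.
.#..#.
.#..#.
##..#.

Derivation:
Drop 1: J rot3 at col 0 lands with bottom-row=0; cleared 0 line(s) (total 0); column heights now [1 3 0 0 0 0], max=3
Drop 2: I rot3 at col 4 lands with bottom-row=0; cleared 0 line(s) (total 0); column heights now [1 3 0 0 4 0], max=4
Drop 3: I rot0 at col 0 lands with bottom-row=3; cleared 0 line(s) (total 0); column heights now [4 4 4 4 4 0], max=4
Drop 4: Z rot2 at col 0 lands with bottom-row=4; cleared 0 line(s) (total 0); column heights now [6 6 5 4 4 0], max=6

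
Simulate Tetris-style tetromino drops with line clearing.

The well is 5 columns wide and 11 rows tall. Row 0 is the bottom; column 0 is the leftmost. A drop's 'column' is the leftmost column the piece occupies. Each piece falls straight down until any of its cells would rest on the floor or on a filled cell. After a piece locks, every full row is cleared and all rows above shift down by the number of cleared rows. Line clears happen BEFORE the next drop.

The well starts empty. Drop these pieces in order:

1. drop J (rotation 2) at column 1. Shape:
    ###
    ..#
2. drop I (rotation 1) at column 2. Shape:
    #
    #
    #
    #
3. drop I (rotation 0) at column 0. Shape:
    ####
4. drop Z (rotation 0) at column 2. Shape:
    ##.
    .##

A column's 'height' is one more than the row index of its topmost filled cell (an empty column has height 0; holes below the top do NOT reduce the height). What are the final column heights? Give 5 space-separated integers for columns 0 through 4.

Drop 1: J rot2 at col 1 lands with bottom-row=0; cleared 0 line(s) (total 0); column heights now [0 2 2 2 0], max=2
Drop 2: I rot1 at col 2 lands with bottom-row=2; cleared 0 line(s) (total 0); column heights now [0 2 6 2 0], max=6
Drop 3: I rot0 at col 0 lands with bottom-row=6; cleared 0 line(s) (total 0); column heights now [7 7 7 7 0], max=7
Drop 4: Z rot0 at col 2 lands with bottom-row=7; cleared 0 line(s) (total 0); column heights now [7 7 9 9 8], max=9

Answer: 7 7 9 9 8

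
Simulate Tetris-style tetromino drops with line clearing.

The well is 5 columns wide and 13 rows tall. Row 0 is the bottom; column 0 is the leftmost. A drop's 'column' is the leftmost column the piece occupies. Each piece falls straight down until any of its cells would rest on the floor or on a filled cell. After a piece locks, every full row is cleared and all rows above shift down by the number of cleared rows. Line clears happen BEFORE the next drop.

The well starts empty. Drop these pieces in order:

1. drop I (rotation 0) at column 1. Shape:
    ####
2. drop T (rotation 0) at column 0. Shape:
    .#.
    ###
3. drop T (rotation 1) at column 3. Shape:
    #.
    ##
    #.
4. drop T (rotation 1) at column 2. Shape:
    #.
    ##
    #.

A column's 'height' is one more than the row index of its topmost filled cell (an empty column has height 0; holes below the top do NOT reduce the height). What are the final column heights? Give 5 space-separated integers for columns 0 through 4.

Drop 1: I rot0 at col 1 lands with bottom-row=0; cleared 0 line(s) (total 0); column heights now [0 1 1 1 1], max=1
Drop 2: T rot0 at col 0 lands with bottom-row=1; cleared 0 line(s) (total 0); column heights now [2 3 2 1 1], max=3
Drop 3: T rot1 at col 3 lands with bottom-row=1; cleared 0 line(s) (total 0); column heights now [2 3 2 4 3], max=4
Drop 4: T rot1 at col 2 lands with bottom-row=3; cleared 0 line(s) (total 0); column heights now [2 3 6 5 3], max=6

Answer: 2 3 6 5 3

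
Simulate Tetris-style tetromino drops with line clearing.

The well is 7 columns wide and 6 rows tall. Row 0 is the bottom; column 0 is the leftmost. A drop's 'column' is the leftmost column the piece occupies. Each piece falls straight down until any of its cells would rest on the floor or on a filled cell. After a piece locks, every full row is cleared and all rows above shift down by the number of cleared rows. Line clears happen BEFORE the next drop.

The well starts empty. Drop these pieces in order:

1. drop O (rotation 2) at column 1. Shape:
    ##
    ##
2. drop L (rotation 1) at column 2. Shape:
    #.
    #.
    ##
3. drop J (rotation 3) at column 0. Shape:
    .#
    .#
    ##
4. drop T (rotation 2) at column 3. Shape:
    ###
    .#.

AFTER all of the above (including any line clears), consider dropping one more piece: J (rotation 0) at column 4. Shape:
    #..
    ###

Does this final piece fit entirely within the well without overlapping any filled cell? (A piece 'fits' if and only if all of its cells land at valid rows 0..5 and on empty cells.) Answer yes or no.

Drop 1: O rot2 at col 1 lands with bottom-row=0; cleared 0 line(s) (total 0); column heights now [0 2 2 0 0 0 0], max=2
Drop 2: L rot1 at col 2 lands with bottom-row=2; cleared 0 line(s) (total 0); column heights now [0 2 5 3 0 0 0], max=5
Drop 3: J rot3 at col 0 lands with bottom-row=2; cleared 0 line(s) (total 0); column heights now [3 5 5 3 0 0 0], max=5
Drop 4: T rot2 at col 3 lands with bottom-row=2; cleared 0 line(s) (total 0); column heights now [3 5 5 4 4 4 0], max=5
Test piece J rot0 at col 4 (width 3): heights before test = [3 5 5 4 4 4 0]; fits = True

Answer: yes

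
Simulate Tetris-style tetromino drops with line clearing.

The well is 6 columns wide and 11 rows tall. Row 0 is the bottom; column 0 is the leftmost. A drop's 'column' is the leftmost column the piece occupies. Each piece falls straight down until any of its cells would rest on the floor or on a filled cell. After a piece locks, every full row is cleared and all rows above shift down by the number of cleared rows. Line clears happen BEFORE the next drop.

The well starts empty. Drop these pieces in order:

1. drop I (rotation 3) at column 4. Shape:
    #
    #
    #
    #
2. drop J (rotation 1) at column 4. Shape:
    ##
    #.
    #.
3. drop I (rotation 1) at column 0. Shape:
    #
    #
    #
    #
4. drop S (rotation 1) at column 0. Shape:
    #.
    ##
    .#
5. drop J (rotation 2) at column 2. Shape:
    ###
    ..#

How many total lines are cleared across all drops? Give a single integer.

Drop 1: I rot3 at col 4 lands with bottom-row=0; cleared 0 line(s) (total 0); column heights now [0 0 0 0 4 0], max=4
Drop 2: J rot1 at col 4 lands with bottom-row=4; cleared 0 line(s) (total 0); column heights now [0 0 0 0 7 7], max=7
Drop 3: I rot1 at col 0 lands with bottom-row=0; cleared 0 line(s) (total 0); column heights now [4 0 0 0 7 7], max=7
Drop 4: S rot1 at col 0 lands with bottom-row=3; cleared 0 line(s) (total 0); column heights now [6 5 0 0 7 7], max=7
Drop 5: J rot2 at col 2 lands with bottom-row=7; cleared 0 line(s) (total 0); column heights now [6 5 9 9 9 7], max=9

Answer: 0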